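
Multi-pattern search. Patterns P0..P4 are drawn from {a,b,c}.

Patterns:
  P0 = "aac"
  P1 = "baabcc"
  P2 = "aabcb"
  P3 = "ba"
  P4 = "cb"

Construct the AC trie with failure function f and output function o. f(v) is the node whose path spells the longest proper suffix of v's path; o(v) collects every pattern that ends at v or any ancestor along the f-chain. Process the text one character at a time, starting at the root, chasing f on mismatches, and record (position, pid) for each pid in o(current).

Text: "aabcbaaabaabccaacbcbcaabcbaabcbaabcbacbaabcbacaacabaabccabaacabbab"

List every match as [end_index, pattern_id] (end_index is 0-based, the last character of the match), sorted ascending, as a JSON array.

Build automaton:
Trie nodes:
  n0 'ε': a→1 b→4 c→13
  n1 'a': a→2
  n2 'aa': b→10 c→3
  n3 'aac': ·  ←P0
  n4 'b': a→5
  n5 'ba': a→6  ←P3
  n6 'baa': b→7
  n7 'baab': c→8
  n8 'baabc': c→9
  n9 'baabcc': ·  ←P1
  n10 'aab': c→11
  n11 'aabc': b→12
  n12 'aabcb': ·  ←P2
  n13 'c': b→14
  n14 'cb': ·  ←P4

Failure links (BFS by depth):
  n1('a'): parent n0 fail=0; on 'a' 0 → fail=0;  out ∅∪∅=∅
  n4('b'): parent n0 fail=0; on 'b' 0 → fail=0;  out ∅∪∅=∅
  n13('c'): parent n0 fail=0; on 'c' 0 → fail=0;  out ∅∪∅=∅
  n2('aa'): parent n1 fail=0; on 'a' 0 → fail=1;  out ∅∪∅=∅
  n5('ba'): parent n4 fail=0; on 'a' 0 → fail=1;  out {3}∪∅={3}
  n14('cb'): parent n13 fail=0; on 'b' 0 → fail=4;  out {4}∪∅={4}
  n3('aac'): parent n2 fail=1; on 'c' 1→0 → fail=13;  out {0}∪∅={0}
  n6('baa'): parent n5 fail=1; on 'a' 1 → fail=2;  out ∅∪∅=∅
  n10('aab'): parent n2 fail=1; on 'b' 1→0 → fail=4;  out ∅∪∅=∅
  n7('baab'): parent n6 fail=2; on 'b' 2 → fail=10;  out ∅∪∅=∅
  n11('aabc'): parent n10 fail=4; on 'c' 4→0 → fail=13;  out ∅∪∅=∅
  n8('baabc'): parent n7 fail=10; on 'c' 10 → fail=11;  out ∅∪∅=∅
  n12('aabcb'): parent n11 fail=13; on 'b' 13 → fail=14;  out {2}∪{4}={2,4}
  n9('baabcc'): parent n8 fail=11; on 'c' 11→13→0 → fail=13;  out {1}∪∅={1}

Scan:
[0] read 'a'  n0⇒n1
[1] read 'a'  n1⇒n2
[2] read 'b'  n2⇒n10
[3] read 'c'  n10⇒n11
[4] read 'b'  n11⇒n12  → match P2@[0:4],P4@[3:4]
[5] read 'a'  n12⇒n5 (fail-walked)  → match P3@[4:5]
[6] read 'a'  n5⇒n6
[7] read 'a'  n6⇒n2 (fail-walked)
[8] read 'b'  n2⇒n10
[9] read 'a'  n10⇒n5 (fail-walked)  → match P3@[8:9]
[10] read 'a'  n5⇒n6
[11] read 'b'  n6⇒n7
[12] read 'c'  n7⇒n8
[13] read 'c'  n8⇒n9  → match P1@[8:13]
[14] read 'a'  n9⇒n1 (fail-walked)
[15] read 'a'  n1⇒n2
[16] read 'c'  n2⇒n3  → match P0@[14:16]
[17] read 'b'  n3⇒n14 (fail-walked)  → match P4@[16:17]
[18] read 'c'  n14⇒n13 (fail-walked)
[19] read 'b'  n13⇒n14  → match P4@[18:19]
[20] read 'c'  n14⇒n13 (fail-walked)
[21] read 'a'  n13⇒n1 (fail-walked)
[22] read 'a'  n1⇒n2
[23] read 'b'  n2⇒n10
[24] read 'c'  n10⇒n11
[25] read 'b'  n11⇒n12  → match P2@[21:25],P4@[24:25]
[26] read 'a'  n12⇒n5 (fail-walked)  → match P3@[25:26]
[27] read 'a'  n5⇒n6
[28] read 'b'  n6⇒n7
[29] read 'c'  n7⇒n8
[30] read 'b'  n8⇒n12 (fail-walked)  → match P2@[26:30],P4@[29:30]
[31] read 'a'  n12⇒n5 (fail-walked)  → match P3@[30:31]
[32] read 'a'  n5⇒n6
[33] read 'b'  n6⇒n7
[34] read 'c'  n7⇒n8
[35] read 'b'  n8⇒n12 (fail-walked)  → match P2@[31:35],P4@[34:35]
[36] read 'a'  n12⇒n5 (fail-walked)  → match P3@[35:36]
[37] read 'c'  n5⇒n13 (fail-walked)
[38] read 'b'  n13⇒n14  → match P4@[37:38]
[39] read 'a'  n14⇒n5 (fail-walked)  → match P3@[38:39]
[40] read 'a'  n5⇒n6
[41] read 'b'  n6⇒n7
[42] read 'c'  n7⇒n8
[43] read 'b'  n8⇒n12 (fail-walked)  → match P2@[39:43],P4@[42:43]
[44] read 'a'  n12⇒n5 (fail-walked)  → match P3@[43:44]
[45] read 'c'  n5⇒n13 (fail-walked)
[46] read 'a'  n13⇒n1 (fail-walked)
[47] read 'a'  n1⇒n2
[48] read 'c'  n2⇒n3  → match P0@[46:48]
[49] read 'a'  n3⇒n1 (fail-walked)
[50] read 'b'  n1⇒n4 (fail-walked)
[51] read 'a'  n4⇒n5  → match P3@[50:51]
[52] read 'a'  n5⇒n6
[53] read 'b'  n6⇒n7
[54] read 'c'  n7⇒n8
[55] read 'c'  n8⇒n9  → match P1@[50:55]
[56] read 'a'  n9⇒n1 (fail-walked)
[57] read 'b'  n1⇒n4 (fail-walked)
[58] read 'a'  n4⇒n5  → match P3@[57:58]
[59] read 'a'  n5⇒n6
[60] read 'c'  n6⇒n3 (fail-walked)  → match P0@[58:60]
[61] read 'a'  n3⇒n1 (fail-walked)
[62] read 'b'  n1⇒n4 (fail-walked)
[63] read 'b'  n4⇒n4 (fail-walked)
[64] read 'a'  n4⇒n5  → match P3@[63:64]
[65] read 'b'  n5⇒n4 (fail-walked)

All matches (sorted): [[4,2],[4,4],[5,3],[9,3],[13,1],[16,0],[17,4],[19,4],[25,2],[25,4],[26,3],[30,2],[30,4],[31,3],[35,2],[35,4],[36,3],[38,4],[39,3],[43,2],[43,4],[44,3],[48,0],[51,3],[55,1],[58,3],[60,0],[64,3]]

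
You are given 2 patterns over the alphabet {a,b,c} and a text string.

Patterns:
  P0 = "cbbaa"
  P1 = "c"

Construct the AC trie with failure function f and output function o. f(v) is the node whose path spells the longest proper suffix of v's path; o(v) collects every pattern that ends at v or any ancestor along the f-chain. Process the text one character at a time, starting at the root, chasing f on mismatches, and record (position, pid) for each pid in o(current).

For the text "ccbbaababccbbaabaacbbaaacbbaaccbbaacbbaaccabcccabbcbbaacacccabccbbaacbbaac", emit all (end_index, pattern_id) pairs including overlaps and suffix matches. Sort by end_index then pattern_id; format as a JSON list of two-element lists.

Build automaton:
Trie (insert patterns):
  n0 'ε': c→1
  n1 'c': b→2  ←P1
  n2 'cb': b→3
  n3 'cbb': a→4
  n4 'cbba': a→5
  n5 'cbbaa': ·  ←P0

Failure links (BFS by depth):
  n1('c'): parent n0 fail=0; on 'c' 0 → fail=0;  out {1}∪∅={1}
  n2('cb'): parent n1 fail=0; on 'b' 0 → fail=0;  out ∅∪∅=∅
  n3('cbb'): parent n2 fail=0; on 'b' 0 → fail=0;  out ∅∪∅=∅
  n4('cbba'): parent n3 fail=0; on 'a' 0 → fail=0;  out ∅∪∅=∅
  n5('cbbaa'): parent n4 fail=0; on 'a' 0 → fail=0;  out {0}∪∅={0}

Scan:
[0] read 'c'  n0⇒n1  emit P1@[0:0]
[1] read 'c'  n1⇒n1 (fail-walked)  emit P1@[1:1]
[2] read 'b'  n1⇒n2
[3] read 'b'  n2⇒n3
[4] read 'a'  n3⇒n4
[5] read 'a'  n4⇒n5  emit P0@[1:5]
[6] read 'b'  n5⇒n0 (fail-walked)
[7] read 'a'  n0⇒n0
[8] read 'b'  n0⇒n0
[9] read 'c'  n0⇒n1  emit P1@[9:9]
[10] read 'c'  n1⇒n1 (fail-walked)  emit P1@[10:10]
[11] read 'b'  n1⇒n2
[12] read 'b'  n2⇒n3
[13] read 'a'  n3⇒n4
[14] read 'a'  n4⇒n5  emit P0@[10:14]
[15] read 'b'  n5⇒n0 (fail-walked)
[16] read 'a'  n0⇒n0
[17] read 'a'  n0⇒n0
[18] read 'c'  n0⇒n1  emit P1@[18:18]
[19] read 'b'  n1⇒n2
[20] read 'b'  n2⇒n3
[21] read 'a'  n3⇒n4
[22] read 'a'  n4⇒n5  emit P0@[18:22]
[23] read 'a'  n5⇒n0 (fail-walked)
[24] read 'c'  n0⇒n1  emit P1@[24:24]
[25] read 'b'  n1⇒n2
[26] read 'b'  n2⇒n3
[27] read 'a'  n3⇒n4
[28] read 'a'  n4⇒n5  emit P0@[24:28]
[29] read 'c'  n5⇒n1 (fail-walked)  emit P1@[29:29]
[30] read 'c'  n1⇒n1 (fail-walked)  emit P1@[30:30]
[31] read 'b'  n1⇒n2
[32] read 'b'  n2⇒n3
[33] read 'a'  n3⇒n4
[34] read 'a'  n4⇒n5  emit P0@[30:34]
[35] read 'c'  n5⇒n1 (fail-walked)  emit P1@[35:35]
[36] read 'b'  n1⇒n2
[37] read 'b'  n2⇒n3
[38] read 'a'  n3⇒n4
[39] read 'a'  n4⇒n5  emit P0@[35:39]
[40] read 'c'  n5⇒n1 (fail-walked)  emit P1@[40:40]
[41] read 'c'  n1⇒n1 (fail-walked)  emit P1@[41:41]
[42] read 'a'  n1⇒n0 (fail-walked)
[43] read 'b'  n0⇒n0
[44] read 'c'  n0⇒n1  emit P1@[44:44]
[45] read 'c'  n1⇒n1 (fail-walked)  emit P1@[45:45]
[46] read 'c'  n1⇒n1 (fail-walked)  emit P1@[46:46]
[47] read 'a'  n1⇒n0 (fail-walked)
[48] read 'b'  n0⇒n0
[49] read 'b'  n0⇒n0
[50] read 'c'  n0⇒n1  emit P1@[50:50]
[51] read 'b'  n1⇒n2
[52] read 'b'  n2⇒n3
[53] read 'a'  n3⇒n4
[54] read 'a'  n4⇒n5  emit P0@[50:54]
[55] read 'c'  n5⇒n1 (fail-walked)  emit P1@[55:55]
[56] read 'a'  n1⇒n0 (fail-walked)
[57] read 'c'  n0⇒n1  emit P1@[57:57]
[58] read 'c'  n1⇒n1 (fail-walked)  emit P1@[58:58]
[59] read 'c'  n1⇒n1 (fail-walked)  emit P1@[59:59]
[60] read 'a'  n1⇒n0 (fail-walked)
[61] read 'b'  n0⇒n0
[62] read 'c'  n0⇒n1  emit P1@[62:62]
[63] read 'c'  n1⇒n1 (fail-walked)  emit P1@[63:63]
[64] read 'b'  n1⇒n2
[65] read 'b'  n2⇒n3
[66] read 'a'  n3⇒n4
[67] read 'a'  n4⇒n5  emit P0@[63:67]
[68] read 'c'  n5⇒n1 (fail-walked)  emit P1@[68:68]
[69] read 'b'  n1⇒n2
[70] read 'b'  n2⇒n3
[71] read 'a'  n3⇒n4
[72] read 'a'  n4⇒n5  emit P0@[68:72]
[73] read 'c'  n5⇒n1 (fail-walked)  emit P1@[73:73]

All matches (sorted): [[0,1],[1,1],[5,0],[9,1],[10,1],[14,0],[18,1],[22,0],[24,1],[28,0],[29,1],[30,1],[34,0],[35,1],[39,0],[40,1],[41,1],[44,1],[45,1],[46,1],[50,1],[54,0],[55,1],[57,1],[58,1],[59,1],[62,1],[63,1],[67,0],[68,1],[72,0],[73,1]]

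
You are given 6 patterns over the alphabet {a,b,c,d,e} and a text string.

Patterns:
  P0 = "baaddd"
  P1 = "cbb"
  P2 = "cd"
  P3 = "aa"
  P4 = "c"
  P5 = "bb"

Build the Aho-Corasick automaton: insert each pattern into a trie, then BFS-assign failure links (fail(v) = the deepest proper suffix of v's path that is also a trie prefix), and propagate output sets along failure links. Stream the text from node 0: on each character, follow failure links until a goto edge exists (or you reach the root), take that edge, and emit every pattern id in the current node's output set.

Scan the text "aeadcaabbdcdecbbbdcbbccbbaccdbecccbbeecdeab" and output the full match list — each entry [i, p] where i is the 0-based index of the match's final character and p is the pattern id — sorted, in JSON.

Build automaton:
Trie nodes:
  n0 'ε': a→11 b→1 c→7
  n1 'b': a→2 b→13
  n2 'ba': a→3
  n3 'baa': d→4
  n4 'baad': d→5
  n5 'baadd': d→6
  n6 'baaddd': ·  [P0 ends]
  n7 'c': b→8 d→10  [P4 ends]
  n8 'cb': b→9
  n9 'cbb': ·  [P1 ends]
  n10 'cd': ·  [P2 ends]
  n11 'a': a→12
  n12 'aa': ·  [P3 ends]
  n13 'bb': ·  [P5 ends]

BFS fail/out derivation:
  n1('b'): parent n0 fail=0; on 'b' 0 → fail=0;  out ∅∪∅=∅
  n7('c'): parent n0 fail=0; on 'c' 0 → fail=0;  out {4}∪∅={4}
  n11('a'): parent n0 fail=0; on 'a' 0 → fail=0;  out ∅∪∅=∅
  n2('ba'): parent n1 fail=0; on 'a' 0 → fail=11;  out ∅∪∅=∅
  n8('cb'): parent n7 fail=0; on 'b' 0 → fail=1;  out ∅∪∅=∅
  n10('cd'): parent n7 fail=0; on 'd' 0 → fail=0;  out {2}∪∅={2}
  n12('aa'): parent n11 fail=0; on 'a' 0 → fail=11;  out {3}∪∅={3}
  n13('bb'): parent n1 fail=0; on 'b' 0 → fail=1;  out {5}∪∅={5}
  n3('baa'): parent n2 fail=11; on 'a' 11 → fail=12;  out ∅∪{3}={3}
  n9('cbb'): parent n8 fail=1; on 'b' 1 → fail=13;  out {1}∪{5}={1,5}
  n4('baad'): parent n3 fail=12; on 'd' 12→11→0 → fail=0;  out ∅∪∅=∅
  n5('baadd'): parent n4 fail=0; on 'd' 0 → fail=0;  out ∅∪∅=∅
  n6('baaddd'): parent n5 fail=0; on 'd' 0 → fail=0;  out {0}∪∅={0}

Text stream:
[0] read 'a'  n0⇒n11
[1] read 'e'  n11⇒n0 ·f
[2] read 'a'  n0⇒n11
[3] read 'd'  n11⇒n0 ·f
[4] read 'c'  n0⇒n7  ** P4@[4:4]
[5] read 'a'  n7⇒n11 ·f
[6] read 'a'  n11⇒n12  ** P3@[5:6]
[7] read 'b'  n12⇒n1 ·f
[8] read 'b'  n1⇒n13  ** P5@[7:8]
[9] read 'd'  n13⇒n0 ·f
[10] read 'c'  n0⇒n7  ** P4@[10:10]
[11] read 'd'  n7⇒n10  ** P2@[10:11]
[12] read 'e'  n10⇒n0 ·f
[13] read 'c'  n0⇒n7  ** P4@[13:13]
[14] read 'b'  n7⇒n8
[15] read 'b'  n8⇒n9  ** P1@[13:15],P5@[14:15]
[16] read 'b'  n9⇒n13 ·f  ** P5@[15:16]
[17] read 'd'  n13⇒n0 ·f
[18] read 'c'  n0⇒n7  ** P4@[18:18]
[19] read 'b'  n7⇒n8
[20] read 'b'  n8⇒n9  ** P1@[18:20],P5@[19:20]
[21] read 'c'  n9⇒n7 ·f  ** P4@[21:21]
[22] read 'c'  n7⇒n7 ·f  ** P4@[22:22]
[23] read 'b'  n7⇒n8
[24] read 'b'  n8⇒n9  ** P1@[22:24],P5@[23:24]
[25] read 'a'  n9⇒n2 ·f
[26] read 'c'  n2⇒n7 ·f  ** P4@[26:26]
[27] read 'c'  n7⇒n7 ·f  ** P4@[27:27]
[28] read 'd'  n7⇒n10  ** P2@[27:28]
[29] read 'b'  n10⇒n1 ·f
[30] read 'e'  n1⇒n0 ·f
[31] read 'c'  n0⇒n7  ** P4@[31:31]
[32] read 'c'  n7⇒n7 ·f  ** P4@[32:32]
[33] read 'c'  n7⇒n7 ·f  ** P4@[33:33]
[34] read 'b'  n7⇒n8
[35] read 'b'  n8⇒n9  ** P1@[33:35],P5@[34:35]
[36] read 'e'  n9⇒n0 ·f
[37] read 'e'  n0⇒n0
[38] read 'c'  n0⇒n7  ** P4@[38:38]
[39] read 'd'  n7⇒n10  ** P2@[38:39]
[40] read 'e'  n10⇒n0 ·f
[41] read 'a'  n0⇒n11
[42] read 'b'  n11⇒n1 ·f

Result: [[4,4],[6,3],[8,5],[10,4],[11,2],[13,4],[15,1],[15,5],[16,5],[18,4],[20,1],[20,5],[21,4],[22,4],[24,1],[24,5],[26,4],[27,4],[28,2],[31,4],[32,4],[33,4],[35,1],[35,5],[38,4],[39,2]]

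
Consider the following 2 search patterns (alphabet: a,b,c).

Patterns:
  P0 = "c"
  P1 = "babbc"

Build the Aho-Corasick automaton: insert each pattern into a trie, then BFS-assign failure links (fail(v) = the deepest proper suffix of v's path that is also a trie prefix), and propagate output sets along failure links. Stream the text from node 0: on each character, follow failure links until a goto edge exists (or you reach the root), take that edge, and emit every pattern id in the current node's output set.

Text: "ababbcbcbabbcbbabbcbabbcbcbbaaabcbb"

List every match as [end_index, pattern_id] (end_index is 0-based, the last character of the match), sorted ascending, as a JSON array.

Build automaton:
Trie (insert patterns):
  0='ε' goto b→2 c→1
  1='c' goto ·  ←P0
  2='b' goto a→3
  3='ba' goto b→4
  4='bab' goto b→5
  5='babb' goto c→6
  6='babbc' goto ·  ←P1

Failure links (BFS by depth):
  n1('c'): parent n0 fail=0; on 'c' 0 → fail=0;  out {0}∪∅={0}
  n2('b'): parent n0 fail=0; on 'b' 0 → fail=0;  out ∅∪∅=∅
  n3('ba'): parent n2 fail=0; on 'a' 0 → fail=0;  out ∅∪∅=∅
  n4('bab'): parent n3 fail=0; on 'b' 0 → fail=2;  out ∅∪∅=∅
  n5('babb'): parent n4 fail=2; on 'b' 2→0 → fail=2;  out ∅∪∅=∅
  n6('babbc'): parent n5 fail=2; on 'c' 2→0 → fail=1;  out {1}∪{0}={0,1}

Text stream:
i=0 'a': node 0→0
i=1 'b': node 0→2
i=2 'a': node 2→3
i=3 'b': node 3→4
i=4 'b': node 4→5
i=5 'c': node 5→6  ** P0@[5:5],P1@[1:5]
i=6 'b': node 6→2 (via fail)
i=7 'c': node 2→1 (via fail)  ** P0@[7:7]
i=8 'b': node 1→2 (via fail)
i=9 'a': node 2→3
i=10 'b': node 3→4
i=11 'b': node 4→5
i=12 'c': node 5→6  ** P0@[12:12],P1@[8:12]
i=13 'b': node 6→2 (via fail)
i=14 'b': node 2→2 (via fail)
i=15 'a': node 2→3
i=16 'b': node 3→4
i=17 'b': node 4→5
i=18 'c': node 5→6  ** P0@[18:18],P1@[14:18]
i=19 'b': node 6→2 (via fail)
i=20 'a': node 2→3
i=21 'b': node 3→4
i=22 'b': node 4→5
i=23 'c': node 5→6  ** P0@[23:23],P1@[19:23]
i=24 'b': node 6→2 (via fail)
i=25 'c': node 2→1 (via fail)  ** P0@[25:25]
i=26 'b': node 1→2 (via fail)
i=27 'b': node 2→2 (via fail)
i=28 'a': node 2→3
i=29 'a': node 3→0 (via fail)
i=30 'a': node 0→0
i=31 'b': node 0→2
i=32 'c': node 2→1 (via fail)  ** P0@[32:32]
i=33 'b': node 1→2 (via fail)
i=34 'b': node 2→2 (via fail)

All matches (sorted): [[5,0],[5,1],[7,0],[12,0],[12,1],[18,0],[18,1],[23,0],[23,1],[25,0],[32,0]]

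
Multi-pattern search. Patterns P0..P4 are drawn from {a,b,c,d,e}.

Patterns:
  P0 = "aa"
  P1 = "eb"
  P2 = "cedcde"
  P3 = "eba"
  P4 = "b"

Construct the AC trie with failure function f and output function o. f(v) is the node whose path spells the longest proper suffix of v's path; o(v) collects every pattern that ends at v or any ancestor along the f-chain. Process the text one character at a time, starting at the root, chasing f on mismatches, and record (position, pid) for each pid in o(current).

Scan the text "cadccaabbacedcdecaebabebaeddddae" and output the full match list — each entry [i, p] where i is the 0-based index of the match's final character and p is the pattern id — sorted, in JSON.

Construct AC machine:
Trie (insert patterns):
  n0 'ε': a→1 b→12 c→5 e→3
  n1 'a': a→2
  n2 'aa': ·  ←P0
  n3 'e': b→4
  n4 'eb': a→11  ←P1
  n5 'c': e→6
  n6 'ce': d→7
  n7 'ced': c→8
  n8 'cedc': d→9
  n9 'cedcd': e→10
  n10 'cedcde': ·  ←P2
  n11 'eba': ·  ←P3
  n12 'b': ·  ←P4

BFS fail/out derivation:
  n1('a'): parent n0 fail=0; on 'a' 0 → fail=0;  out ∅∪∅=∅
  n3('e'): parent n0 fail=0; on 'e' 0 → fail=0;  out ∅∪∅=∅
  n5('c'): parent n0 fail=0; on 'c' 0 → fail=0;  out ∅∪∅=∅
  n12('b'): parent n0 fail=0; on 'b' 0 → fail=0;  out {4}∪∅={4}
  n2('aa'): parent n1 fail=0; on 'a' 0 → fail=1;  out {0}∪∅={0}
  n4('eb'): parent n3 fail=0; on 'b' 0 → fail=12;  out {1}∪{4}={1,4}
  n6('ce'): parent n5 fail=0; on 'e' 0 → fail=3;  out ∅∪∅=∅
  n7('ced'): parent n6 fail=3; on 'd' 3→0 → fail=0;  out ∅∪∅=∅
  n11('eba'): parent n4 fail=12; on 'a' 12→0 → fail=1;  out {3}∪∅={3}
  n8('cedc'): parent n7 fail=0; on 'c' 0 → fail=5;  out ∅∪∅=∅
  n9('cedcd'): parent n8 fail=5; on 'd' 5→0 → fail=0;  out ∅∪∅=∅
  n10('cedcde'): parent n9 fail=0; on 'e' 0 → fail=3;  out {2}∪∅={2}

Scan:
i=0 'c': node 0→5
i=1 'a': node 5→1 (via fail)
i=2 'd': node 1→0 (via fail)
i=3 'c': node 0→5
i=4 'c': node 5→5 (via fail)
i=5 'a': node 5→1 (via fail)
i=6 'a': node 1→2  ** P0@[5:6]
i=7 'b': node 2→12 (via fail)  ** P4@[7:7]
i=8 'b': node 12→12 (via fail)  ** P4@[8:8]
i=9 'a': node 12→1 (via fail)
i=10 'c': node 1→5 (via fail)
i=11 'e': node 5→6
i=12 'd': node 6→7
i=13 'c': node 7→8
i=14 'd': node 8→9
i=15 'e': node 9→10  ** P2@[10:15]
i=16 'c': node 10→5 (via fail)
i=17 'a': node 5→1 (via fail)
i=18 'e': node 1→3 (via fail)
i=19 'b': node 3→4  ** P1@[18:19],P4@[19:19]
i=20 'a': node 4→11  ** P3@[18:20]
i=21 'b': node 11→12 (via fail)  ** P4@[21:21]
i=22 'e': node 12→3 (via fail)
i=23 'b': node 3→4  ** P1@[22:23],P4@[23:23]
i=24 'a': node 4→11  ** P3@[22:24]
i=25 'e': node 11→3 (via fail)
i=26 'd': node 3→0 (via fail)
i=27 'd': node 0→0
i=28 'd': node 0→0
i=29 'd': node 0→0
i=30 'a': node 0→1
i=31 'e': node 1→3 (via fail)

Result: [[6,0],[7,4],[8,4],[15,2],[19,1],[19,4],[20,3],[21,4],[23,1],[23,4],[24,3]]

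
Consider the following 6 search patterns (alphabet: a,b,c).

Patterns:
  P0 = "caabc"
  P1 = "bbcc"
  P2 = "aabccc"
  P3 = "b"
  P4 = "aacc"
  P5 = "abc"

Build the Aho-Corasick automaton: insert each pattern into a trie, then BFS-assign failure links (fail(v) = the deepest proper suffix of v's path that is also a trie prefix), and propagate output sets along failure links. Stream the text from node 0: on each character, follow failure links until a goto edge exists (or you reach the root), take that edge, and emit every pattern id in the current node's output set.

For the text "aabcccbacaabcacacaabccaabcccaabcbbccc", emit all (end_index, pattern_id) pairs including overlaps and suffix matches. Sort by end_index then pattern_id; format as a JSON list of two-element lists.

Construct AC machine:
Trie nodes:
  0='ε' goto a→10 b→6 c→1
  1='c' goto a→2
  2='ca' goto a→3
  3='caa' goto b→4
  4='caab' goto c→5
  5='caabc' goto ·  ←P0
  6='b' goto b→7  ←P3
  7='bb' goto c→8
  8='bbc' goto c→9
  9='bbcc' goto ·  ←P1
  10='a' goto a→11 b→18
  11='aa' goto b→12 c→16
  12='aab' goto c→13
  13='aabc' goto c→14
  14='aabcc' goto c→15
  15='aabccc' goto ·  ←P2
  16='aac' goto c→17
  17='aacc' goto ·  ←P4
  18='ab' goto c→19
  19='abc' goto ·  ←P5

Failure links (BFS by depth):
  n1('c'): parent n0 fail=0; on 'c' 0 → fail=0;  out ∅∪∅=∅
  n6('b'): parent n0 fail=0; on 'b' 0 → fail=0;  out {3}∪∅={3}
  n10('a'): parent n0 fail=0; on 'a' 0 → fail=0;  out ∅∪∅=∅
  n2('ca'): parent n1 fail=0; on 'a' 0 → fail=10;  out ∅∪∅=∅
  n7('bb'): parent n6 fail=0; on 'b' 0 → fail=6;  out ∅∪{3}={3}
  n11('aa'): parent n10 fail=0; on 'a' 0 → fail=10;  out ∅∪∅=∅
  n18('ab'): parent n10 fail=0; on 'b' 0 → fail=6;  out ∅∪{3}={3}
  n3('caa'): parent n2 fail=10; on 'a' 10 → fail=11;  out ∅∪∅=∅
  n8('bbc'): parent n7 fail=6; on 'c' 6→0 → fail=1;  out ∅∪∅=∅
  n12('aab'): parent n11 fail=10; on 'b' 10 → fail=18;  out ∅∪{3}={3}
  n16('aac'): parent n11 fail=10; on 'c' 10→0 → fail=1;  out ∅∪∅=∅
  n19('abc'): parent n18 fail=6; on 'c' 6→0 → fail=1;  out {5}∪∅={5}
  n4('caab'): parent n3 fail=11; on 'b' 11 → fail=12;  out ∅∪{3}={3}
  n9('bbcc'): parent n8 fail=1; on 'c' 1→0 → fail=1;  out {1}∪∅={1}
  n13('aabc'): parent n12 fail=18; on 'c' 18 → fail=19;  out ∅∪{5}={5}
  n17('aacc'): parent n16 fail=1; on 'c' 1→0 → fail=1;  out {4}∪∅={4}
  n5('caabc'): parent n4 fail=12; on 'c' 12 → fail=13;  out {0}∪{5}={0,5}
  n14('aabcc'): parent n13 fail=19; on 'c' 19→1→0 → fail=1;  out ∅∪∅=∅
  n15('aabccc'): parent n14 fail=1; on 'c' 1→0 → fail=1;  out {2}∪∅={2}

Run:
pos 0 'a': at 10
pos 1 'a': at 11
pos 2 'b': at 12  emit P3@[2:2]
pos 3 'c': at 13  emit P5@[1:3]
pos 4 'c': at 14
pos 5 'c': at 15  emit P2@[0:5]
pos 6 'b': at 6 (via fail)  emit P3@[6:6]
pos 7 'a': at 10 (via fail)
pos 8 'c': at 1 (via fail)
pos 9 'a': at 2
pos 10 'a': at 3
pos 11 'b': at 4  emit P3@[11:11]
pos 12 'c': at 5  emit P0@[8:12],P5@[10:12]
pos 13 'a': at 2 (via fail)
pos 14 'c': at 1 (via fail)
pos 15 'a': at 2
pos 16 'c': at 1 (via fail)
pos 17 'a': at 2
pos 18 'a': at 3
pos 19 'b': at 4  emit P3@[19:19]
pos 20 'c': at 5  emit P0@[16:20],P5@[18:20]
pos 21 'c': at 14 (via fail)
pos 22 'a': at 2 (via fail)
pos 23 'a': at 3
pos 24 'b': at 4  emit P3@[24:24]
pos 25 'c': at 5  emit P0@[21:25],P5@[23:25]
pos 26 'c': at 14 (via fail)
pos 27 'c': at 15  emit P2@[22:27]
pos 28 'a': at 2 (via fail)
pos 29 'a': at 3
pos 30 'b': at 4  emit P3@[30:30]
pos 31 'c': at 5  emit P0@[27:31],P5@[29:31]
pos 32 'b': at 6 (via fail)  emit P3@[32:32]
pos 33 'b': at 7  emit P3@[33:33]
pos 34 'c': at 8
pos 35 'c': at 9  emit P1@[32:35]
pos 36 'c': at 1 (via fail)

Result: [[2,3],[3,5],[5,2],[6,3],[11,3],[12,0],[12,5],[19,3],[20,0],[20,5],[24,3],[25,0],[25,5],[27,2],[30,3],[31,0],[31,5],[32,3],[33,3],[35,1]]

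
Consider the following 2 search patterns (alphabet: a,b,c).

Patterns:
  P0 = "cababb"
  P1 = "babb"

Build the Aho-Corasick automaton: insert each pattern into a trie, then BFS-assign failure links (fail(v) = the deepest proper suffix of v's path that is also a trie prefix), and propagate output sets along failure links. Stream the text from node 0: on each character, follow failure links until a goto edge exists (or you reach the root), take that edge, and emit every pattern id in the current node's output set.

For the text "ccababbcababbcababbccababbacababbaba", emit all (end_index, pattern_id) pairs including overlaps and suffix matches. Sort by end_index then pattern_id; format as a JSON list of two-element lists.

Build:
Trie (insert patterns):
  0='ε' goto b→7 c→1
  1='c' goto a→2
  2='ca' goto b→3
  3='cab' goto a→4
  4='caba' goto b→5
  5='cabab' goto b→6
  6='cababb' goto ·  [P0 ends]
  7='b' goto a→8
  8='ba' goto b→9
  9='bab' goto b→10
  10='babb' goto ·  [P1 ends]

Failure links (BFS by depth):
  n1('c'): parent n0 fail=0; on 'c' 0 → fail=0;  out ∅∪∅=∅
  n7('b'): parent n0 fail=0; on 'b' 0 → fail=0;  out ∅∪∅=∅
  n2('ca'): parent n1 fail=0; on 'a' 0 → fail=0;  out ∅∪∅=∅
  n8('ba'): parent n7 fail=0; on 'a' 0 → fail=0;  out ∅∪∅=∅
  n3('cab'): parent n2 fail=0; on 'b' 0 → fail=7;  out ∅∪∅=∅
  n9('bab'): parent n8 fail=0; on 'b' 0 → fail=7;  out ∅∪∅=∅
  n4('caba'): parent n3 fail=7; on 'a' 7 → fail=8;  out ∅∪∅=∅
  n10('babb'): parent n9 fail=7; on 'b' 7→0 → fail=7;  out {1}∪∅={1}
  n5('cabab'): parent n4 fail=8; on 'b' 8 → fail=9;  out ∅∪∅=∅
  n6('cababb'): parent n5 fail=9; on 'b' 9 → fail=10;  out {0}∪{1}={0,1}

Scan:
pos 0 'c': at 1
pos 1 'c': at 1 (fail-walked)
pos 2 'a': at 2
pos 3 'b': at 3
pos 4 'a': at 4
pos 5 'b': at 5
pos 6 'b': at 6  → match P0@[1:6],P1@[3:6]
pos 7 'c': at 1 (fail-walked)
pos 8 'a': at 2
pos 9 'b': at 3
pos 10 'a': at 4
pos 11 'b': at 5
pos 12 'b': at 6  → match P0@[7:12],P1@[9:12]
pos 13 'c': at 1 (fail-walked)
pos 14 'a': at 2
pos 15 'b': at 3
pos 16 'a': at 4
pos 17 'b': at 5
pos 18 'b': at 6  → match P0@[13:18],P1@[15:18]
pos 19 'c': at 1 (fail-walked)
pos 20 'c': at 1 (fail-walked)
pos 21 'a': at 2
pos 22 'b': at 3
pos 23 'a': at 4
pos 24 'b': at 5
pos 25 'b': at 6  → match P0@[20:25],P1@[22:25]
pos 26 'a': at 8 (fail-walked)
pos 27 'c': at 1 (fail-walked)
pos 28 'a': at 2
pos 29 'b': at 3
pos 30 'a': at 4
pos 31 'b': at 5
pos 32 'b': at 6  → match P0@[27:32],P1@[29:32]
pos 33 'a': at 8 (fail-walked)
pos 34 'b': at 9
pos 35 'a': at 8 (fail-walked)

Matches: [[6,0],[6,1],[12,0],[12,1],[18,0],[18,1],[25,0],[25,1],[32,0],[32,1]]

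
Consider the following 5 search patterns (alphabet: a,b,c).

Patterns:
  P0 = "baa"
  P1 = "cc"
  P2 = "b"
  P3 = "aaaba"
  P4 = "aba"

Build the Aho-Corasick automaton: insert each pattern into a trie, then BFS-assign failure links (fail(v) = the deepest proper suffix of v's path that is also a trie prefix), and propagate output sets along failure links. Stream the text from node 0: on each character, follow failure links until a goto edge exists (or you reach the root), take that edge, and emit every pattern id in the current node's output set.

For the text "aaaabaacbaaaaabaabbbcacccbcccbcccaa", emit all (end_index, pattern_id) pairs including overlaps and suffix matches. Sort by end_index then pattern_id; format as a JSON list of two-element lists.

Construct AC machine:
Trie nodes:
  0='ε' goto a→6 b→1 c→4
  1='b' goto a→2  [P2 ends]
  2='ba' goto a→3
  3='baa' goto ·  [P0 ends]
  4='c' goto c→5
  5='cc' goto ·  [P1 ends]
  6='a' goto a→7 b→11
  7='aa' goto a→8
  8='aaa' goto b→9
  9='aaab' goto a→10
  10='aaaba' goto ·  [P3 ends]
  11='ab' goto a→12
  12='aba' goto ·  [P4 ends]

BFS fail/out derivation:
  n1('b'): parent n0 fail=0; on 'b' 0 → fail=0;  out {2}∪∅={2}
  n4('c'): parent n0 fail=0; on 'c' 0 → fail=0;  out ∅∪∅=∅
  n6('a'): parent n0 fail=0; on 'a' 0 → fail=0;  out ∅∪∅=∅
  n2('ba'): parent n1 fail=0; on 'a' 0 → fail=6;  out ∅∪∅=∅
  n5('cc'): parent n4 fail=0; on 'c' 0 → fail=4;  out {1}∪∅={1}
  n7('aa'): parent n6 fail=0; on 'a' 0 → fail=6;  out ∅∪∅=∅
  n11('ab'): parent n6 fail=0; on 'b' 0 → fail=1;  out ∅∪{2}={2}
  n3('baa'): parent n2 fail=6; on 'a' 6 → fail=7;  out {0}∪∅={0}
  n8('aaa'): parent n7 fail=6; on 'a' 6 → fail=7;  out ∅∪∅=∅
  n12('aba'): parent n11 fail=1; on 'a' 1 → fail=2;  out {4}∪∅={4}
  n9('aaab'): parent n8 fail=7; on 'b' 7→6 → fail=11;  out ∅∪{2}={2}
  n10('aaaba'): parent n9 fail=11; on 'a' 11 → fail=12;  out {3}∪{4}={3,4}

Run:
pos 0 'a': at 6
pos 1 'a': at 7
pos 2 'a': at 8
pos 3 'a': at 8 (fail-walked)
pos 4 'b': at 9  emit P2@[4:4]
pos 5 'a': at 10  emit P3@[1:5],P4@[3:5]
pos 6 'a': at 3 (fail-walked)  emit P0@[4:6]
pos 7 'c': at 4 (fail-walked)
pos 8 'b': at 1 (fail-walked)  emit P2@[8:8]
pos 9 'a': at 2
pos 10 'a': at 3  emit P0@[8:10]
pos 11 'a': at 8 (fail-walked)
pos 12 'a': at 8 (fail-walked)
pos 13 'a': at 8 (fail-walked)
pos 14 'b': at 9  emit P2@[14:14]
pos 15 'a': at 10  emit P3@[11:15],P4@[13:15]
pos 16 'a': at 3 (fail-walked)  emit P0@[14:16]
pos 17 'b': at 11 (fail-walked)  emit P2@[17:17]
pos 18 'b': at 1 (fail-walked)  emit P2@[18:18]
pos 19 'b': at 1 (fail-walked)  emit P2@[19:19]
pos 20 'c': at 4 (fail-walked)
pos 21 'a': at 6 (fail-walked)
pos 22 'c': at 4 (fail-walked)
pos 23 'c': at 5  emit P1@[22:23]
pos 24 'c': at 5 (fail-walked)  emit P1@[23:24]
pos 25 'b': at 1 (fail-walked)  emit P2@[25:25]
pos 26 'c': at 4 (fail-walked)
pos 27 'c': at 5  emit P1@[26:27]
pos 28 'c': at 5 (fail-walked)  emit P1@[27:28]
pos 29 'b': at 1 (fail-walked)  emit P2@[29:29]
pos 30 'c': at 4 (fail-walked)
pos 31 'c': at 5  emit P1@[30:31]
pos 32 'c': at 5 (fail-walked)  emit P1@[31:32]
pos 33 'a': at 6 (fail-walked)
pos 34 'a': at 7

All matches (sorted): [[4,2],[5,3],[5,4],[6,0],[8,2],[10,0],[14,2],[15,3],[15,4],[16,0],[17,2],[18,2],[19,2],[23,1],[24,1],[25,2],[27,1],[28,1],[29,2],[31,1],[32,1]]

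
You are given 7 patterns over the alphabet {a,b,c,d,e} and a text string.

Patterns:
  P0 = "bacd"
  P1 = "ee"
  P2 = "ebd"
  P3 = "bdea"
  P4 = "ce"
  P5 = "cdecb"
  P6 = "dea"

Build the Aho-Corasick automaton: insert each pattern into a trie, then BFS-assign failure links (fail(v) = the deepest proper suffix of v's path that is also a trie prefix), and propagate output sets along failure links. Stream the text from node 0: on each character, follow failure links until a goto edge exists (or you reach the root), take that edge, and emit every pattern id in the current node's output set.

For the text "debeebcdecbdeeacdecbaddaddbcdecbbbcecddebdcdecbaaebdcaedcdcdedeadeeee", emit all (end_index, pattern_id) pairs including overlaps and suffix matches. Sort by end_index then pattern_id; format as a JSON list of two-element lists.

Build:
Trie nodes:
  n0 'ε': b→1 c→12 d→18 e→5
  n1 'b': a→2 d→9
  n2 'ba': c→3
  n3 'bac': d→4
  n4 'bacd': ·  ←P0
  n5 'e': b→7 e→6
  n6 'ee': ·  ←P1
  n7 'eb': d→8
  n8 'ebd': ·  ←P2
  n9 'bd': e→10
  n10 'bde': a→11
  n11 'bdea': ·  ←P3
  n12 'c': d→14 e→13
  n13 'ce': ·  ←P4
  n14 'cd': e→15
  n15 'cde': c→16
  n16 'cdec': b→17
  n17 'cdecb': ·  ←P5
  n18 'd': e→19
  n19 'de': a→20
  n20 'dea': ·  ←P6

BFS fail/out derivation:
  n1('b'): parent n0 fail=0; on 'b' 0 → fail=0;  out ∅∪∅=∅
  n5('e'): parent n0 fail=0; on 'e' 0 → fail=0;  out ∅∪∅=∅
  n12('c'): parent n0 fail=0; on 'c' 0 → fail=0;  out ∅∪∅=∅
  n18('d'): parent n0 fail=0; on 'd' 0 → fail=0;  out ∅∪∅=∅
  n2('ba'): parent n1 fail=0; on 'a' 0 → fail=0;  out ∅∪∅=∅
  n6('ee'): parent n5 fail=0; on 'e' 0 → fail=5;  out {1}∪∅={1}
  n7('eb'): parent n5 fail=0; on 'b' 0 → fail=1;  out ∅∪∅=∅
  n9('bd'): parent n1 fail=0; on 'd' 0 → fail=18;  out ∅∪∅=∅
  n13('ce'): parent n12 fail=0; on 'e' 0 → fail=5;  out {4}∪∅={4}
  n14('cd'): parent n12 fail=0; on 'd' 0 → fail=18;  out ∅∪∅=∅
  n19('de'): parent n18 fail=0; on 'e' 0 → fail=5;  out ∅∪∅=∅
  n3('bac'): parent n2 fail=0; on 'c' 0 → fail=12;  out ∅∪∅=∅
  n8('ebd'): parent n7 fail=1; on 'd' 1 → fail=9;  out {2}∪∅={2}
  n10('bde'): parent n9 fail=18; on 'e' 18 → fail=19;  out ∅∪∅=∅
  n15('cde'): parent n14 fail=18; on 'e' 18 → fail=19;  out ∅∪∅=∅
  n20('dea'): parent n19 fail=5; on 'a' 5→0 → fail=0;  out {6}∪∅={6}
  n4('bacd'): parent n3 fail=12; on 'd' 12 → fail=14;  out {0}∪∅={0}
  n11('bdea'): parent n10 fail=19; on 'a' 19 → fail=20;  out {3}∪{6}={3,6}
  n16('cdec'): parent n15 fail=19; on 'c' 19→5→0 → fail=12;  out ∅∪∅=∅
  n17('cdecb'): parent n16 fail=12; on 'b' 12→0 → fail=1;  out {5}∪∅={5}

Text stream:
i=0 'd': node 0→18
i=1 'e': node 18→19
i=2 'b': node 19→7 (via fail)
i=3 'e': node 7→5 (via fail)
i=4 'e': node 5→6  → match P1@[3:4]
i=5 'b': node 6→7 (via fail)
i=6 'c': node 7→12 (via fail)
i=7 'd': node 12→14
i=8 'e': node 14→15
i=9 'c': node 15→16
i=10 'b': node 16→17  → match P5@[6:10]
i=11 'd': node 17→9 (via fail)
i=12 'e': node 9→10
i=13 'e': node 10→6 (via fail)  → match P1@[12:13]
i=14 'a': node 6→0 (via fail)
i=15 'c': node 0→12
i=16 'd': node 12→14
i=17 'e': node 14→15
i=18 'c': node 15→16
i=19 'b': node 16→17  → match P5@[15:19]
i=20 'a': node 17→2 (via fail)
i=21 'd': node 2→18 (via fail)
i=22 'd': node 18→18 (via fail)
i=23 'a': node 18→0 (via fail)
i=24 'd': node 0→18
i=25 'd': node 18→18 (via fail)
i=26 'b': node 18→1 (via fail)
i=27 'c': node 1→12 (via fail)
i=28 'd': node 12→14
i=29 'e': node 14→15
i=30 'c': node 15→16
i=31 'b': node 16→17  → match P5@[27:31]
i=32 'b': node 17→1 (via fail)
i=33 'b': node 1→1 (via fail)
i=34 'c': node 1→12 (via fail)
i=35 'e': node 12→13  → match P4@[34:35]
i=36 'c': node 13→12 (via fail)
i=37 'd': node 12→14
i=38 'd': node 14→18 (via fail)
i=39 'e': node 18→19
i=40 'b': node 19→7 (via fail)
i=41 'd': node 7→8  → match P2@[39:41]
i=42 'c': node 8→12 (via fail)
i=43 'd': node 12→14
i=44 'e': node 14→15
i=45 'c': node 15→16
i=46 'b': node 16→17  → match P5@[42:46]
i=47 'a': node 17→2 (via fail)
i=48 'a': node 2→0 (via fail)
i=49 'e': node 0→5
i=50 'b': node 5→7
i=51 'd': node 7→8  → match P2@[49:51]
i=52 'c': node 8→12 (via fail)
i=53 'a': node 12→0 (via fail)
i=54 'e': node 0→5
i=55 'd': node 5→18 (via fail)
i=56 'c': node 18→12 (via fail)
i=57 'd': node 12→14
i=58 'c': node 14→12 (via fail)
i=59 'd': node 12→14
i=60 'e': node 14→15
i=61 'd': node 15→18 (via fail)
i=62 'e': node 18→19
i=63 'a': node 19→20  → match P6@[61:63]
i=64 'd': node 20→18 (via fail)
i=65 'e': node 18→19
i=66 'e': node 19→6 (via fail)  → match P1@[65:66]
i=67 'e': node 6→6 (via fail)  → match P1@[66:67]
i=68 'e': node 6→6 (via fail)  → match P1@[67:68]

All matches (sorted): [[4,1],[10,5],[13,1],[19,5],[31,5],[35,4],[41,2],[46,5],[51,2],[63,6],[66,1],[67,1],[68,1]]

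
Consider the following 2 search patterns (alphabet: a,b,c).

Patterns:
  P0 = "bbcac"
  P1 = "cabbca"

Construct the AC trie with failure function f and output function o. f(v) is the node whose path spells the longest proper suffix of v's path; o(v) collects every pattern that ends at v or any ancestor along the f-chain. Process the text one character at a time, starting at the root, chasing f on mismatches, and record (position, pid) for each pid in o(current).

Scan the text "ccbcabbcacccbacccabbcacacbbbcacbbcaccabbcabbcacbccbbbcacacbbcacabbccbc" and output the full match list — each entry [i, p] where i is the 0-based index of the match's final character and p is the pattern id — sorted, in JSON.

Build:
Trie nodes:
  0='ε' goto b→1 c→6
  1='b' goto b→2
  2='bb' goto c→3
  3='bbc' goto a→4
  4='bbca' goto c→5
  5='bbcac' goto ·  [P0 ends]
  6='c' goto a→7
  7='ca' goto b→8
  8='cab' goto b→9
  9='cabb' goto c→10
  10='cabbc' goto a→11
  11='cabbca' goto ·  [P1 ends]

Failure links (BFS by depth):
  fail(1) 'b': from fail(0)=0 chase 'b': 0 ⇒ 0;  out=∅∪out(0)=∅
  fail(6) 'c': from fail(0)=0 chase 'c': 0 ⇒ 0;  out=∅∪out(0)=∅
  fail(2) 'bb': from fail(1)=0 chase 'b': 0 ⇒ 1;  out=∅∪out(1)=∅
  fail(7) 'ca': from fail(6)=0 chase 'a': 0 ⇒ 0;  out=∅∪out(0)=∅
  fail(3) 'bbc': from fail(2)=1 chase 'c': 1→0 ⇒ 6;  out=∅∪out(6)=∅
  fail(8) 'cab': from fail(7)=0 chase 'b': 0 ⇒ 1;  out=∅∪out(1)=∅
  fail(4) 'bbca': from fail(3)=6 chase 'a': 6 ⇒ 7;  out=∅∪out(7)=∅
  fail(9) 'cabb': from fail(8)=1 chase 'b': 1 ⇒ 2;  out=∅∪out(2)=∅
  fail(5) 'bbcac': from fail(4)=7 chase 'c': 7→0 ⇒ 6;  out={0}∪out(6)={0}
  fail(10) 'cabbc': from fail(9)=2 chase 'c': 2 ⇒ 3;  out=∅∪out(3)=∅
  fail(11) 'cabbca': from fail(10)=3 chase 'a': 3 ⇒ 4;  out={1}∪out(4)={1}

Scan:
[0] read 'c'  n0⇒n6
[1] read 'c'  n6⇒n6 ·f
[2] read 'b'  n6⇒n1 ·f
[3] read 'c'  n1⇒n6 ·f
[4] read 'a'  n6⇒n7
[5] read 'b'  n7⇒n8
[6] read 'b'  n8⇒n9
[7] read 'c'  n9⇒n10
[8] read 'a'  n10⇒n11  → match P1@[3:8]
[9] read 'c'  n11⇒n5 ·f  → match P0@[5:9]
[10] read 'c'  n5⇒n6 ·f
[11] read 'c'  n6⇒n6 ·f
[12] read 'b'  n6⇒n1 ·f
[13] read 'a'  n1⇒n0 ·f
[14] read 'c'  n0⇒n6
[15] read 'c'  n6⇒n6 ·f
[16] read 'c'  n6⇒n6 ·f
[17] read 'a'  n6⇒n7
[18] read 'b'  n7⇒n8
[19] read 'b'  n8⇒n9
[20] read 'c'  n9⇒n10
[21] read 'a'  n10⇒n11  → match P1@[16:21]
[22] read 'c'  n11⇒n5 ·f  → match P0@[18:22]
[23] read 'a'  n5⇒n7 ·f
[24] read 'c'  n7⇒n6 ·f
[25] read 'b'  n6⇒n1 ·f
[26] read 'b'  n1⇒n2
[27] read 'b'  n2⇒n2 ·f
[28] read 'c'  n2⇒n3
[29] read 'a'  n3⇒n4
[30] read 'c'  n4⇒n5  → match P0@[26:30]
[31] read 'b'  n5⇒n1 ·f
[32] read 'b'  n1⇒n2
[33] read 'c'  n2⇒n3
[34] read 'a'  n3⇒n4
[35] read 'c'  n4⇒n5  → match P0@[31:35]
[36] read 'c'  n5⇒n6 ·f
[37] read 'a'  n6⇒n7
[38] read 'b'  n7⇒n8
[39] read 'b'  n8⇒n9
[40] read 'c'  n9⇒n10
[41] read 'a'  n10⇒n11  → match P1@[36:41]
[42] read 'b'  n11⇒n8 ·f
[43] read 'b'  n8⇒n9
[44] read 'c'  n9⇒n10
[45] read 'a'  n10⇒n11  → match P1@[40:45]
[46] read 'c'  n11⇒n5 ·f  → match P0@[42:46]
[47] read 'b'  n5⇒n1 ·f
[48] read 'c'  n1⇒n6 ·f
[49] read 'c'  n6⇒n6 ·f
[50] read 'b'  n6⇒n1 ·f
[51] read 'b'  n1⇒n2
[52] read 'b'  n2⇒n2 ·f
[53] read 'c'  n2⇒n3
[54] read 'a'  n3⇒n4
[55] read 'c'  n4⇒n5  → match P0@[51:55]
[56] read 'a'  n5⇒n7 ·f
[57] read 'c'  n7⇒n6 ·f
[58] read 'b'  n6⇒n1 ·f
[59] read 'b'  n1⇒n2
[60] read 'c'  n2⇒n3
[61] read 'a'  n3⇒n4
[62] read 'c'  n4⇒n5  → match P0@[58:62]
[63] read 'a'  n5⇒n7 ·f
[64] read 'b'  n7⇒n8
[65] read 'b'  n8⇒n9
[66] read 'c'  n9⇒n10
[67] read 'c'  n10⇒n6 ·f
[68] read 'b'  n6⇒n1 ·f
[69] read 'c'  n1⇒n6 ·f

Matches: [[8,1],[9,0],[21,1],[22,0],[30,0],[35,0],[41,1],[45,1],[46,0],[55,0],[62,0]]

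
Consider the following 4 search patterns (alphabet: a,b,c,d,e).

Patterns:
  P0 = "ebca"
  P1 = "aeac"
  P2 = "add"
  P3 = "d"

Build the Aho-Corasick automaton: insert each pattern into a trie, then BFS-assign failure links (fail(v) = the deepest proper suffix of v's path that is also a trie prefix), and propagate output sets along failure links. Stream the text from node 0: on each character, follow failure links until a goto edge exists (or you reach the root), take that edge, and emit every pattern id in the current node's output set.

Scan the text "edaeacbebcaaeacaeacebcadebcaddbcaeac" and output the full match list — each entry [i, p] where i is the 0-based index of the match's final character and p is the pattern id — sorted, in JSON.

Construct AC machine:
Trie (insert patterns):
  n0 'ε': a→5 d→11 e→1
  n1 'e': b→2
  n2 'eb': c→3
  n3 'ebc': a→4
  n4 'ebca': ·  [P0 ends]
  n5 'a': d→9 e→6
  n6 'ae': a→7
  n7 'aea': c→8
  n8 'aeac': ·  [P1 ends]
  n9 'ad': d→10
  n10 'add': ·  [P2 ends]
  n11 'd': ·  [P3 ends]

BFS fail/out derivation:
  fail(1) 'e': from fail(0)=0 chase 'e': 0 ⇒ 0;  out=∅∪out(0)=∅
  fail(5) 'a': from fail(0)=0 chase 'a': 0 ⇒ 0;  out=∅∪out(0)=∅
  fail(11) 'd': from fail(0)=0 chase 'd': 0 ⇒ 0;  out={3}∪out(0)={3}
  fail(2) 'eb': from fail(1)=0 chase 'b': 0 ⇒ 0;  out=∅∪out(0)=∅
  fail(6) 'ae': from fail(5)=0 chase 'e': 0 ⇒ 1;  out=∅∪out(1)=∅
  fail(9) 'ad': from fail(5)=0 chase 'd': 0 ⇒ 11;  out=∅∪out(11)={3}
  fail(3) 'ebc': from fail(2)=0 chase 'c': 0 ⇒ 0;  out=∅∪out(0)=∅
  fail(7) 'aea': from fail(6)=1 chase 'a': 1→0 ⇒ 5;  out=∅∪out(5)=∅
  fail(10) 'add': from fail(9)=11 chase 'd': 11→0 ⇒ 11;  out={2}∪out(11)={2,3}
  fail(4) 'ebca': from fail(3)=0 chase 'a': 0 ⇒ 5;  out={0}∪out(5)={0}
  fail(8) 'aeac': from fail(7)=5 chase 'c': 5→0 ⇒ 0;  out={1}∪out(0)={1}

Run:
[0] read 'e'  n0⇒n1
[1] read 'd'  n1⇒n11 (fail-walked)  → match P3@[1:1]
[2] read 'a'  n11⇒n5 (fail-walked)
[3] read 'e'  n5⇒n6
[4] read 'a'  n6⇒n7
[5] read 'c'  n7⇒n8  → match P1@[2:5]
[6] read 'b'  n8⇒n0 (fail-walked)
[7] read 'e'  n0⇒n1
[8] read 'b'  n1⇒n2
[9] read 'c'  n2⇒n3
[10] read 'a'  n3⇒n4  → match P0@[7:10]
[11] read 'a'  n4⇒n5 (fail-walked)
[12] read 'e'  n5⇒n6
[13] read 'a'  n6⇒n7
[14] read 'c'  n7⇒n8  → match P1@[11:14]
[15] read 'a'  n8⇒n5 (fail-walked)
[16] read 'e'  n5⇒n6
[17] read 'a'  n6⇒n7
[18] read 'c'  n7⇒n8  → match P1@[15:18]
[19] read 'e'  n8⇒n1 (fail-walked)
[20] read 'b'  n1⇒n2
[21] read 'c'  n2⇒n3
[22] read 'a'  n3⇒n4  → match P0@[19:22]
[23] read 'd'  n4⇒n9 (fail-walked)  → match P3@[23:23]
[24] read 'e'  n9⇒n1 (fail-walked)
[25] read 'b'  n1⇒n2
[26] read 'c'  n2⇒n3
[27] read 'a'  n3⇒n4  → match P0@[24:27]
[28] read 'd'  n4⇒n9 (fail-walked)  → match P3@[28:28]
[29] read 'd'  n9⇒n10  → match P2@[27:29],P3@[29:29]
[30] read 'b'  n10⇒n0 (fail-walked)
[31] read 'c'  n0⇒n0
[32] read 'a'  n0⇒n5
[33] read 'e'  n5⇒n6
[34] read 'a'  n6⇒n7
[35] read 'c'  n7⇒n8  → match P1@[32:35]

Matches: [[1,3],[5,1],[10,0],[14,1],[18,1],[22,0],[23,3],[27,0],[28,3],[29,2],[29,3],[35,1]]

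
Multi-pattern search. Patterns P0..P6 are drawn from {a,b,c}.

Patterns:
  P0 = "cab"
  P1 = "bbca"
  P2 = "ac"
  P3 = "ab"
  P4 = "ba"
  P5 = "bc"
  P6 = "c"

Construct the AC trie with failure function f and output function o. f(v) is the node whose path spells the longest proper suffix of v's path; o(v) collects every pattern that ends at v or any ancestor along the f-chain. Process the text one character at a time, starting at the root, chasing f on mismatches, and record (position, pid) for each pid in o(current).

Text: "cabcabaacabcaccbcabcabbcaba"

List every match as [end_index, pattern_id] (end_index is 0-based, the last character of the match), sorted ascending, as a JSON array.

Build:
Trie nodes:
  n0 'ε': a→8 b→4 c→1
  n1 'c': a→2  ←P6
  n2 'ca': b→3
  n3 'cab': ·  ←P0
  n4 'b': a→11 b→5 c→12
  n5 'bb': c→6
  n6 'bbc': a→7
  n7 'bbca': ·  ←P1
  n8 'a': b→10 c→9
  n9 'ac': ·  ←P2
  n10 'ab': ·  ←P3
  n11 'ba': ·  ←P4
  n12 'bc': ·  ←P5

BFS fail/out derivation:
  n1('c'): parent n0 fail=0; on 'c' 0 → fail=0;  out {6}∪∅={6}
  n4('b'): parent n0 fail=0; on 'b' 0 → fail=0;  out ∅∪∅=∅
  n8('a'): parent n0 fail=0; on 'a' 0 → fail=0;  out ∅∪∅=∅
  n2('ca'): parent n1 fail=0; on 'a' 0 → fail=8;  out ∅∪∅=∅
  n5('bb'): parent n4 fail=0; on 'b' 0 → fail=4;  out ∅∪∅=∅
  n9('ac'): parent n8 fail=0; on 'c' 0 → fail=1;  out {2}∪{6}={2,6}
  n10('ab'): parent n8 fail=0; on 'b' 0 → fail=4;  out {3}∪∅={3}
  n11('ba'): parent n4 fail=0; on 'a' 0 → fail=8;  out {4}∪∅={4}
  n12('bc'): parent n4 fail=0; on 'c' 0 → fail=1;  out {5}∪{6}={5,6}
  n3('cab'): parent n2 fail=8; on 'b' 8 → fail=10;  out {0}∪{3}={0,3}
  n6('bbc'): parent n5 fail=4; on 'c' 4 → fail=12;  out ∅∪{5,6}={5,6}
  n7('bbca'): parent n6 fail=12; on 'a' 12→1 → fail=2;  out {1}∪∅={1}

Text stream:
pos 0 'c': at 1  ** P6@[0:0]
pos 1 'a': at 2
pos 2 'b': at 3  ** P0@[0:2],P3@[1:2]
pos 3 'c': at 12 (fail-walked)  ** P5@[2:3],P6@[3:3]
pos 4 'a': at 2 (fail-walked)
pos 5 'b': at 3  ** P0@[3:5],P3@[4:5]
pos 6 'a': at 11 (fail-walked)  ** P4@[5:6]
pos 7 'a': at 8 (fail-walked)
pos 8 'c': at 9  ** P2@[7:8],P6@[8:8]
pos 9 'a': at 2 (fail-walked)
pos 10 'b': at 3  ** P0@[8:10],P3@[9:10]
pos 11 'c': at 12 (fail-walked)  ** P5@[10:11],P6@[11:11]
pos 12 'a': at 2 (fail-walked)
pos 13 'c': at 9 (fail-walked)  ** P2@[12:13],P6@[13:13]
pos 14 'c': at 1 (fail-walked)  ** P6@[14:14]
pos 15 'b': at 4 (fail-walked)
pos 16 'c': at 12  ** P5@[15:16],P6@[16:16]
pos 17 'a': at 2 (fail-walked)
pos 18 'b': at 3  ** P0@[16:18],P3@[17:18]
pos 19 'c': at 12 (fail-walked)  ** P5@[18:19],P6@[19:19]
pos 20 'a': at 2 (fail-walked)
pos 21 'b': at 3  ** P0@[19:21],P3@[20:21]
pos 22 'b': at 5 (fail-walked)
pos 23 'c': at 6  ** P5@[22:23],P6@[23:23]
pos 24 'a': at 7  ** P1@[21:24]
pos 25 'b': at 3 (fail-walked)  ** P0@[23:25],P3@[24:25]
pos 26 'a': at 11 (fail-walked)  ** P4@[25:26]

Result: [[0,6],[2,0],[2,3],[3,5],[3,6],[5,0],[5,3],[6,4],[8,2],[8,6],[10,0],[10,3],[11,5],[11,6],[13,2],[13,6],[14,6],[16,5],[16,6],[18,0],[18,3],[19,5],[19,6],[21,0],[21,3],[23,5],[23,6],[24,1],[25,0],[25,3],[26,4]]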